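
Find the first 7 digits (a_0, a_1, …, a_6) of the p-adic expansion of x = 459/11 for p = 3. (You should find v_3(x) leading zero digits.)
(a_0, …, a_6) = (0, 0, 0, 1, 1, 0, 1)

v_3(459/11) = 3, so a_0 = ... = a_2 = 0. Factor out: x = 3^3 · u with u = 17/11 a unit in ℤ_3. Expand u iteratively via a_{v+i} = u_i mod 3, u_{i+1} = (u_i − a_{v+i})/3:
  u_0 = 17/11;  a_3 = 1;  u_1 = (u_0 − 1)/3 = 2/11
  u_1 = 2/11;  a_4 = 1;  u_2 = (u_1 − 1)/3 = -3/11
  u_2 = -3/11;  a_5 = 0;  u_3 = (u_2 − 0)/3 = -1/11
  u_3 = -1/11;  a_6 = 1;  u_4 = (u_3 − 1)/3 = -4/11
Digits: (0, 0, 0, 1, 1, 0, 1).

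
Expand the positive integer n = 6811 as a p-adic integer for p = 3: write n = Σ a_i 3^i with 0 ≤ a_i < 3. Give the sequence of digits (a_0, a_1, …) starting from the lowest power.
(a_0, a_1, …) = (1, 2, 0, 0, 0, 1, 0, 0, 1)

Repeated division by 3 gives the digits low-to-high: 6811 = 1 + 2·3^1 + 1·3^5 + 1·3^8. Digit sequence: (1, 2, 0, 0, 0, 1, 0, 0, 1).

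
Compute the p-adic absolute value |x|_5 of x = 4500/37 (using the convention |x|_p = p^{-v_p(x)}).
|4500/37|_5 = 1/125

Step 1 — compute v_5(x) by factoring powers of 5 out of the numerator and denominator: v_5(4500/37) = 3. Step 2 — apply |x|_p = p^{-v_p(x)} = 5^{-3} = 1/125.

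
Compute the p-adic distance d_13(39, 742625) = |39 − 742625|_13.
d_13(39, 742625) = 1/371293

Step 1 — x − y = 39 − 742625 = -742586. Step 2 — v_13(-742586) = 5 (factor: -742586 = −(13^5 · 2); the sign does not affect v_p). Step 3 — |x − y|_13 = 13^{-5} = 1/371293.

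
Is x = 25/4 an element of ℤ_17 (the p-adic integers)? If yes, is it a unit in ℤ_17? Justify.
x ∈ ℤ_17^× (unit); v_17(x) = 0

ℤ_17 = {x ∈ ℚ_17 : v_17(x) ≥ 0} and ℤ_17^× = {x ∈ ℤ_17 : v_17(x) = 0}. Here v_17(25/4) = v_17(num) − v_17(den) = 0; compare against these criteria.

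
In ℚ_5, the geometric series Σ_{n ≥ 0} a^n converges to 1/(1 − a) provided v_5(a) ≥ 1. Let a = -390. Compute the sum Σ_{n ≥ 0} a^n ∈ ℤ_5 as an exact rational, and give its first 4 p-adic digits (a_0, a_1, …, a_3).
Σ a^n = 1/(1 − a) = 1/391;  first 4 digits = (1, 2, 3, 1)

v_5(a) = 1 ≥ 1, so the series converges in ℤ_5 to 1/(1 − a) = 1/(1 − (-390)) = 1/391. Expand this rational in ℤ_5: compute digits iteratively via d_i = x_i mod 5, x_{i+1} = (x_i − d_i)/5. The first 4 digits are (1, 2, 3, 1).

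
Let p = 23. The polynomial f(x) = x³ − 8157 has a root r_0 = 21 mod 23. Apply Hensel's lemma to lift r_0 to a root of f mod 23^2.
r_1 = 458 (mod 529)

Hensel: r_{i+1} = r_i − f(r_i)/f′(r_i) mod 23^{i+2}, where f′(x) = 3x². Iterate:
  r_0 = 21 (mod 23)
  r_1 = 458 (mod 529)
Final: r = 458 with f(r) ≡ 0 mod 23^2.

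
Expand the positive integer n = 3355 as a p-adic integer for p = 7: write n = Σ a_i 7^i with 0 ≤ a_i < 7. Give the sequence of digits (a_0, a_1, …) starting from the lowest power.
(a_0, a_1, …) = (2, 3, 5, 2, 1)

Repeated division by 7 gives the digits low-to-high: 3355 = 2 + 3·7^1 + 5·7^2 + 2·7^3 + 1·7^4. Digit sequence: (2, 3, 5, 2, 1).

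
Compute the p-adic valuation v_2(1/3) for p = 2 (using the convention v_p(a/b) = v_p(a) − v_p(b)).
v_2(1/3) = 0

Factor powers of 2 from the numerator and denominator of the reduced fraction: 1 = 2^0 · 1 and 3 = 2^0 · 3. Apply v_p(a/b) = v_p(a) − v_p(b): v_2(1/3) = 0 − 0 = 0.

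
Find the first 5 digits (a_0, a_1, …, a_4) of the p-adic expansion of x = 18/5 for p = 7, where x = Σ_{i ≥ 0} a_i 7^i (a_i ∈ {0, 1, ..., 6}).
(a_0, …, a_4) = (5, 4, 5, 2, 1)

v_7(18/5) = 0 (numerator and denominator both coprime to 7), so x ∈ ℤ_7^×. Compute digits iteratively via a_i = x_i mod 7, x_{i+1} = (x_i − a_i)/7, with x_0 = x:
  x_0 = 18/5;  a_0 = 5;  x_1 = (x_0 − 5)/7 = -1/5
  x_1 = -1/5;  a_1 = 4;  x_2 = (x_1 − 4)/7 = -3/5
  x_2 = -3/5;  a_2 = 5;  x_3 = (x_2 − 5)/7 = -4/5
  x_3 = -4/5;  a_3 = 2;  x_4 = (x_3 − 2)/7 = -2/5
  x_4 = -2/5;  a_4 = 1;  x_5 = (x_4 − 1)/7 = -1/5
Digits: (5, 4, 5, 2, 1).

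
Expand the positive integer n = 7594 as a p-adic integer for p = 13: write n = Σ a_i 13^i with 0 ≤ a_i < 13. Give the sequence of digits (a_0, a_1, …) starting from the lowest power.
(a_0, a_1, …) = (2, 12, 5, 3)

Repeated division by 13 gives the digits low-to-high: 7594 = 2 + 12·13^1 + 5·13^2 + 3·13^3. Digit sequence: (2, 12, 5, 3).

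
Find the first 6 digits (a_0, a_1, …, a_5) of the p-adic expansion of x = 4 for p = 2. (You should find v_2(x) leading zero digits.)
(a_0, …, a_5) = (0, 0, 1, 0, 0, 0)

v_2(4) = 2, so a_0 = ... = a_1 = 0. Factor out: x = 2^2 · u with u = 1 a unit in ℤ_2. Expand u iteratively via a_{v+i} = u_i mod 2, u_{i+1} = (u_i − a_{v+i})/2:
  u_0 = 1;  a_2 = 1;  u_1 = (u_0 − 1)/2 = 0
  u_1 = 0;  a_3 = 0;  u_2 = (u_1 − 0)/2 = 0
  u_2 = 0;  a_4 = 0;  u_3 = (u_2 − 0)/2 = 0
  u_3 = 0;  a_5 = 0;  u_4 = (u_3 − 0)/2 = 0
Digits: (0, 0, 1, 0, 0, 0).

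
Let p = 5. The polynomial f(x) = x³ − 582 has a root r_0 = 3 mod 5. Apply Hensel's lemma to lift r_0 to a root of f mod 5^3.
r_2 = 18 (mod 125)

Hensel: r_{i+1} = r_i − f(r_i)/f′(r_i) mod 5^{i+2}, where f′(x) = 3x². Iterate:
  r_0 = 3 (mod 5)
  r_1 = 18 (mod 25)
  r_2 = 18 (mod 125)
Final: r = 18 with f(r) ≡ 0 mod 5^3.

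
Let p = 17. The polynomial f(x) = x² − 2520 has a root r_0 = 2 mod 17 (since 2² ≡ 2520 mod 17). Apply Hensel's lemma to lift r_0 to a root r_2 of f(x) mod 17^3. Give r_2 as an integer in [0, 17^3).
r_2 = 1209 (mod 4913)

Hensel's recurrence: r_{i+1} = r_i − f(r_i)·(f′(r_i))^{-1} mod 17^{i+2}, with f′(x) = 2x. Iterate:
  r_0 = 2 (mod 17)
  r_1 = 53 (mod 289)
  r_2 = 1209 (mod 4913)
Final: r_2 = 1209, and one checks f(r_2) ≡ 0 mod 17^3.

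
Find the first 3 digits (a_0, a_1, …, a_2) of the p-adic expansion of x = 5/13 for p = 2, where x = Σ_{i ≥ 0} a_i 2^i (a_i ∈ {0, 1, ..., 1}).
(a_0, …, a_2) = (1, 0, 0)

v_2(5/13) = 0 (numerator and denominator both coprime to 2), so x ∈ ℤ_2^×. Compute digits iteratively via a_i = x_i mod 2, x_{i+1} = (x_i − a_i)/2, with x_0 = x:
  x_0 = 5/13;  a_0 = 1;  x_1 = (x_0 − 1)/2 = -4/13
  x_1 = -4/13;  a_1 = 0;  x_2 = (x_1 − 0)/2 = -2/13
  x_2 = -2/13;  a_2 = 0;  x_3 = (x_2 − 0)/2 = -1/13
Digits: (1, 0, 0).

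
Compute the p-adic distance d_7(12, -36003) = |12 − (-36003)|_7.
d_7(12, -36003) = 1/2401

Step 1 — x − y = 12 − (-36003) = 36015. Step 2 — v_7(36015) = 4 (factor: 36015 = (7^4 · 15); the sign does not affect v_p). Step 3 — |x − y|_7 = 7^{-4} = 1/2401.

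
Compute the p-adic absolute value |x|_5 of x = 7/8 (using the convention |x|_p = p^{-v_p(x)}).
|7/8|_5 = 1

Step 1 — compute v_5(x) by factoring powers of 5 out of the numerator and denominator: v_5(7/8) = 0. Step 2 — apply |x|_p = p^{-v_p(x)} = 5^{0} = 1.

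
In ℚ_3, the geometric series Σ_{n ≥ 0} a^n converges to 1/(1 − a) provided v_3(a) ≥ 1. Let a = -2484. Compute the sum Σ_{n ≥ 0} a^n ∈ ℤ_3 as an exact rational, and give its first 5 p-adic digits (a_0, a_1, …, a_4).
Σ a^n = 1/(1 − a) = 1/2485;  first 5 digits = (1, 0, 0, 1, 2)

v_3(a) = 3 ≥ 1, so the series converges in ℤ_3 to 1/(1 − a) = 1/(1 − (-2484)) = 1/2485. Expand this rational in ℤ_3: compute digits iteratively via d_i = x_i mod 3, x_{i+1} = (x_i − d_i)/3. The first 5 digits are (1, 0, 0, 1, 2).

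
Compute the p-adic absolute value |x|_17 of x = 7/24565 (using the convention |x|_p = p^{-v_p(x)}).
|7/24565|_17 = 4913

Step 1 — compute v_17(x) by factoring powers of 17 out of the numerator and denominator: v_17(7/24565) = -3. Step 2 — apply |x|_p = p^{-v_p(x)} = 17^{3} = 4913.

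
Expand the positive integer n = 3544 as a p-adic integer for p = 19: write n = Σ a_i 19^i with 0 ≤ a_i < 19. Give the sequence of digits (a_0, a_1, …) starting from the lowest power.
(a_0, a_1, …) = (10, 15, 9)

Repeated division by 19 gives the digits low-to-high: 3544 = 10 + 15·19^1 + 9·19^2. Digit sequence: (10, 15, 9).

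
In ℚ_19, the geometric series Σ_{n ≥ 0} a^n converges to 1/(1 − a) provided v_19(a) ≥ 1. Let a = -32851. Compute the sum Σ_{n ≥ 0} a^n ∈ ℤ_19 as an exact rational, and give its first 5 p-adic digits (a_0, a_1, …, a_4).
Σ a^n = 1/(1 − a) = 1/32852;  first 5 digits = (1, 0, 4, 14, 15)

v_19(a) = 2 ≥ 1, so the series converges in ℤ_19 to 1/(1 − a) = 1/(1 − (-32851)) = 1/32852. Expand this rational in ℤ_19: compute digits iteratively via d_i = x_i mod 19, x_{i+1} = (x_i − d_i)/19. The first 5 digits are (1, 0, 4, 14, 15).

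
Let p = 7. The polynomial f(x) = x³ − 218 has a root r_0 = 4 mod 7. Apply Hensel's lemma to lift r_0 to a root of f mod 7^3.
r_2 = 95 (mod 343)

Hensel: r_{i+1} = r_i − f(r_i)/f′(r_i) mod 7^{i+2}, where f′(x) = 3x². Iterate:
  r_0 = 4 (mod 7)
  r_1 = 46 (mod 49)
  r_2 = 95 (mod 343)
Final: r = 95 with f(r) ≡ 0 mod 7^3.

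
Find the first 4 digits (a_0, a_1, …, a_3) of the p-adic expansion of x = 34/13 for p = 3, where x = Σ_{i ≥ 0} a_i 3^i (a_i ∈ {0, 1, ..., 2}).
(a_0, …, a_3) = (1, 1, 1, 1)

v_3(34/13) = 0 (numerator and denominator both coprime to 3), so x ∈ ℤ_3^×. Compute digits iteratively via a_i = x_i mod 3, x_{i+1} = (x_i − a_i)/3, with x_0 = x:
  x_0 = 34/13;  a_0 = 1;  x_1 = (x_0 − 1)/3 = 7/13
  x_1 = 7/13;  a_1 = 1;  x_2 = (x_1 − 1)/3 = -2/13
  x_2 = -2/13;  a_2 = 1;  x_3 = (x_2 − 1)/3 = -5/13
  x_3 = -5/13;  a_3 = 1;  x_4 = (x_3 − 1)/3 = -6/13
Digits: (1, 1, 1, 1).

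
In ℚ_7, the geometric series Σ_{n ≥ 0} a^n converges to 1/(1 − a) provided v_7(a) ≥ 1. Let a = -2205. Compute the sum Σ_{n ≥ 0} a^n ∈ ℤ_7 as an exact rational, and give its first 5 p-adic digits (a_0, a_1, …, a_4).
Σ a^n = 1/(1 − a) = 1/2206;  first 5 digits = (1, 0, 4, 0, 1)

v_7(a) = 2 ≥ 1, so the series converges in ℤ_7 to 1/(1 − a) = 1/(1 − (-2205)) = 1/2206. Expand this rational in ℤ_7: compute digits iteratively via d_i = x_i mod 7, x_{i+1} = (x_i − d_i)/7. The first 5 digits are (1, 0, 4, 0, 1).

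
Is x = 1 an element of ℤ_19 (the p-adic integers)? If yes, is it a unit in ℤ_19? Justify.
x ∈ ℤ_19^× (unit); v_19(x) = 0

ℤ_19 = {x ∈ ℚ_19 : v_19(x) ≥ 0} and ℤ_19^× = {x ∈ ℤ_19 : v_19(x) = 0}. Here v_19(1) = v_19(num) − v_19(den) = 0; compare against these criteria.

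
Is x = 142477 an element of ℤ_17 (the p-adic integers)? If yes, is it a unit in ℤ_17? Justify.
x ∈ ℤ_17 but not a unit; v_17(x) = 3 > 0

ℤ_17 = {x ∈ ℚ_17 : v_17(x) ≥ 0} and ℤ_17^× = {x ∈ ℤ_17 : v_17(x) = 0}. Here v_17(142477) = v_17(num) − v_17(den) = 3; compare against these criteria.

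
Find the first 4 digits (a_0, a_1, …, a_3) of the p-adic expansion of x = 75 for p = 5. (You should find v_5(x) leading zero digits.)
(a_0, …, a_3) = (0, 0, 3, 0)

v_5(75) = 2, so a_0 = ... = a_1 = 0. Factor out: x = 5^2 · u with u = 3 a unit in ℤ_5. Expand u iteratively via a_{v+i} = u_i mod 5, u_{i+1} = (u_i − a_{v+i})/5:
  u_0 = 3;  a_2 = 3;  u_1 = (u_0 − 3)/5 = 0
  u_1 = 0;  a_3 = 0;  u_2 = (u_1 − 0)/5 = 0
Digits: (0, 0, 3, 0).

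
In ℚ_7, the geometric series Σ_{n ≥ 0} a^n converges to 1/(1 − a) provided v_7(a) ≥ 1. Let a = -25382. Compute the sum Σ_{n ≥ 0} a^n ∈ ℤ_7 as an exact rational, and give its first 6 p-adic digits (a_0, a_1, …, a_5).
Σ a^n = 1/(1 − a) = 1/25383;  first 6 digits = (1, 0, 0, 3, 3, 5)

v_7(a) = 3 ≥ 1, so the series converges in ℤ_7 to 1/(1 − a) = 1/(1 − (-25382)) = 1/25383. Expand this rational in ℤ_7: compute digits iteratively via d_i = x_i mod 7, x_{i+1} = (x_i − d_i)/7. The first 6 digits are (1, 0, 0, 3, 3, 5).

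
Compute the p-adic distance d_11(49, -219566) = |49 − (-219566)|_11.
d_11(49, -219566) = 1/14641

Step 1 — x − y = 49 − (-219566) = 219615. Step 2 — v_11(219615) = 4 (factor: 219615 = (11^4 · 15); the sign does not affect v_p). Step 3 — |x − y|_11 = 11^{-4} = 1/14641.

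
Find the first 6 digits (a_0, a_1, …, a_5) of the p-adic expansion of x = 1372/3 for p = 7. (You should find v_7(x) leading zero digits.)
(a_0, …, a_5) = (0, 0, 0, 6, 4, 4)

v_7(1372/3) = 3, so a_0 = ... = a_2 = 0. Factor out: x = 7^3 · u with u = 4/3 a unit in ℤ_7. Expand u iteratively via a_{v+i} = u_i mod 7, u_{i+1} = (u_i − a_{v+i})/7:
  u_0 = 4/3;  a_3 = 6;  u_1 = (u_0 − 6)/7 = -2/3
  u_1 = -2/3;  a_4 = 4;  u_2 = (u_1 − 4)/7 = -2/3
  u_2 = -2/3;  a_5 = 4;  u_3 = (u_2 − 4)/7 = -2/3
Digits: (0, 0, 0, 6, 4, 4).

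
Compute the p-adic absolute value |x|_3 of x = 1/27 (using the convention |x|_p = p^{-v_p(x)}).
|1/27|_3 = 27

Step 1 — compute v_3(x) by factoring powers of 3 out of the numerator and denominator: v_3(1/27) = -3. Step 2 — apply |x|_p = p^{-v_p(x)} = 3^{3} = 27.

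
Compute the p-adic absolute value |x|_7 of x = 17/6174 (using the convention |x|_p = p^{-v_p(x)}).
|17/6174|_7 = 343

Step 1 — compute v_7(x) by factoring powers of 7 out of the numerator and denominator: v_7(17/6174) = -3. Step 2 — apply |x|_p = p^{-v_p(x)} = 7^{3} = 343.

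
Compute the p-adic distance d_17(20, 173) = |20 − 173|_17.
d_17(20, 173) = 1/17

Step 1 — x − y = 20 − 173 = -153. Step 2 — v_17(-153) = 1 (factor: -153 = −(17^1 · 9); the sign does not affect v_p). Step 3 — |x − y|_17 = 17^{-1} = 1/17.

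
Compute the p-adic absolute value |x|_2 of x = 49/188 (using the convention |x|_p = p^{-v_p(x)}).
|49/188|_2 = 4

Step 1 — compute v_2(x) by factoring powers of 2 out of the numerator and denominator: v_2(49/188) = -2. Step 2 — apply |x|_p = p^{-v_p(x)} = 2^{2} = 4.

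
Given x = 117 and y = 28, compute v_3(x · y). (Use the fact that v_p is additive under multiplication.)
v_3(3276) = 2

v_p(x) = 2 (factor: 117 = 3^2 · 13); v_p(y) = 0 (factor: 28 = 3^0 · 28). Additivity: v_p(xy) = v_p(x) + v_p(y) = 2 + 0 = 2. (Direct check: xy = 3276 = 3^2 · (364).)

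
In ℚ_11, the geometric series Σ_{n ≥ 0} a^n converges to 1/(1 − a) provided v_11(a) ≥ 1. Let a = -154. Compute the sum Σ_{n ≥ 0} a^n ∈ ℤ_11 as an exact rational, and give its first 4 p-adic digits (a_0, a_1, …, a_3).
Σ a^n = 1/(1 − a) = 1/155;  first 4 digits = (1, 8, 7, 1)

v_11(a) = 1 ≥ 1, so the series converges in ℤ_11 to 1/(1 − a) = 1/(1 − (-154)) = 1/155. Expand this rational in ℤ_11: compute digits iteratively via d_i = x_i mod 11, x_{i+1} = (x_i − d_i)/11. The first 4 digits are (1, 8, 7, 1).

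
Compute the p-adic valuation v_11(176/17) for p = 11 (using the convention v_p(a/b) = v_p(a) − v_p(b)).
v_11(176/17) = 1

Factor powers of 11 from the numerator and denominator of the reduced fraction: 176 = 11^1 · 16 and 17 = 11^0 · 17. Apply v_p(a/b) = v_p(a) − v_p(b): v_11(176/17) = 1 − 0 = 1.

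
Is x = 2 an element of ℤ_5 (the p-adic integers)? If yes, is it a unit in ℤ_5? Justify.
x ∈ ℤ_5^× (unit); v_5(x) = 0

ℤ_5 = {x ∈ ℚ_5 : v_5(x) ≥ 0} and ℤ_5^× = {x ∈ ℤ_5 : v_5(x) = 0}. Here v_5(2) = v_5(num) − v_5(den) = 0; compare against these criteria.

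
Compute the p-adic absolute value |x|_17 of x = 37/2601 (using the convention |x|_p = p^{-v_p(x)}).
|37/2601|_17 = 289

Step 1 — compute v_17(x) by factoring powers of 17 out of the numerator and denominator: v_17(37/2601) = -2. Step 2 — apply |x|_p = p^{-v_p(x)} = 17^{2} = 289.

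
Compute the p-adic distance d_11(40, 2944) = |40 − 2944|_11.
d_11(40, 2944) = 1/121

Step 1 — x − y = 40 − 2944 = -2904. Step 2 — v_11(-2904) = 2 (factor: -2904 = −(11^2 · 24); the sign does not affect v_p). Step 3 — |x − y|_11 = 11^{-2} = 1/121.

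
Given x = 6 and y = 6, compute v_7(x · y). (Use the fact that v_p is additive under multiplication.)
v_7(36) = 0

v_p(x) = 0 (factor: 6 = 7^0 · 6); v_p(y) = 0 (factor: 6 = 7^0 · 6). Additivity: v_p(xy) = v_p(x) + v_p(y) = 0 + 0 = 0. (Direct check: xy = 36 = 7^0 · (36).)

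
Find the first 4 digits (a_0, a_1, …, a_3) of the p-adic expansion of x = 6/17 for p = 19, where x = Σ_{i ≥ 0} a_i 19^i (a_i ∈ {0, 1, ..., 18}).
(a_0, …, a_3) = (16, 7, 13, 6)

v_19(6/17) = 0 (numerator and denominator both coprime to 19), so x ∈ ℤ_19^×. Compute digits iteratively via a_i = x_i mod 19, x_{i+1} = (x_i − a_i)/19, with x_0 = x:
  x_0 = 6/17;  a_0 = 16;  x_1 = (x_0 − 16)/19 = -14/17
  x_1 = -14/17;  a_1 = 7;  x_2 = (x_1 − 7)/19 = -7/17
  x_2 = -7/17;  a_2 = 13;  x_3 = (x_2 − 13)/19 = -12/17
  x_3 = -12/17;  a_3 = 6;  x_4 = (x_3 − 6)/19 = -6/17
Digits: (16, 7, 13, 6).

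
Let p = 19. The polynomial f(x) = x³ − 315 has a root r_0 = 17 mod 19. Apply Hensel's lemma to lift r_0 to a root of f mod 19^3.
r_2 = 2221 (mod 6859)

Hensel: r_{i+1} = r_i − f(r_i)/f′(r_i) mod 19^{i+2}, where f′(x) = 3x². Iterate:
  r_0 = 17 (mod 19)
  r_1 = 55 (mod 361)
  r_2 = 2221 (mod 6859)
Final: r = 2221 with f(r) ≡ 0 mod 19^3.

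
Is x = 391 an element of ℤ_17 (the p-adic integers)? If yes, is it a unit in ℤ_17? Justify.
x ∈ ℤ_17 but not a unit; v_17(x) = 1 > 0

ℤ_17 = {x ∈ ℚ_17 : v_17(x) ≥ 0} and ℤ_17^× = {x ∈ ℤ_17 : v_17(x) = 0}. Here v_17(391) = v_17(num) − v_17(den) = 1; compare against these criteria.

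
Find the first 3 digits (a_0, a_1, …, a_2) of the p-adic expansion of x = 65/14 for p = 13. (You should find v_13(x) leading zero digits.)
(a_0, …, a_2) = (0, 5, 8)

v_13(65/14) = 1, so a_0 = ... = a_0 = 0. Factor out: x = 13^1 · u with u = 5/14 a unit in ℤ_13. Expand u iteratively via a_{v+i} = u_i mod 13, u_{i+1} = (u_i − a_{v+i})/13:
  u_0 = 5/14;  a_1 = 5;  u_1 = (u_0 − 5)/13 = -5/14
  u_1 = -5/14;  a_2 = 8;  u_2 = (u_1 − 8)/13 = -9/14
Digits: (0, 5, 8).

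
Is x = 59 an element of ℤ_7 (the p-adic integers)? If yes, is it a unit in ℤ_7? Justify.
x ∈ ℤ_7^× (unit); v_7(x) = 0

ℤ_7 = {x ∈ ℚ_7 : v_7(x) ≥ 0} and ℤ_7^× = {x ∈ ℤ_7 : v_7(x) = 0}. Here v_7(59) = v_7(num) − v_7(den) = 0; compare against these criteria.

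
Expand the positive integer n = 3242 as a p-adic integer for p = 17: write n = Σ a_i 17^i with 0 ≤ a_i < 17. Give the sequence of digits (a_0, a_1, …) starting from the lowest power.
(a_0, a_1, …) = (12, 3, 11)

Repeated division by 17 gives the digits low-to-high: 3242 = 12 + 3·17^1 + 11·17^2. Digit sequence: (12, 3, 11).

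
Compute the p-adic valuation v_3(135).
v_3(135) = 3

v_3(n) is the largest exponent k such that 3^k divides n. Factor out: 135 = 3^3 · 5. (Sign doesn't affect v_p.) So v_3(135) = 3.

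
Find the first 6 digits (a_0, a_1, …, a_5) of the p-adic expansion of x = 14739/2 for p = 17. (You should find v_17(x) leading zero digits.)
(a_0, …, a_5) = (0, 0, 0, 10, 8, 8)

v_17(14739/2) = 3, so a_0 = ... = a_2 = 0. Factor out: x = 17^3 · u with u = 3/2 a unit in ℤ_17. Expand u iteratively via a_{v+i} = u_i mod 17, u_{i+1} = (u_i − a_{v+i})/17:
  u_0 = 3/2;  a_3 = 10;  u_1 = (u_0 − 10)/17 = -1/2
  u_1 = -1/2;  a_4 = 8;  u_2 = (u_1 − 8)/17 = -1/2
  u_2 = -1/2;  a_5 = 8;  u_3 = (u_2 − 8)/17 = -1/2
Digits: (0, 0, 0, 10, 8, 8).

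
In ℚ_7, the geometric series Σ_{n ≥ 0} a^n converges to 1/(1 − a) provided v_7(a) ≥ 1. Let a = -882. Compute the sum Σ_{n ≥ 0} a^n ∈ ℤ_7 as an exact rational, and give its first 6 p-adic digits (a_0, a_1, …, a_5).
Σ a^n = 1/(1 − a) = 1/883;  first 6 digits = (1, 0, 3, 4, 1, 4)

v_7(a) = 2 ≥ 1, so the series converges in ℤ_7 to 1/(1 − a) = 1/(1 − (-882)) = 1/883. Expand this rational in ℤ_7: compute digits iteratively via d_i = x_i mod 7, x_{i+1} = (x_i − d_i)/7. The first 6 digits are (1, 0, 3, 4, 1, 4).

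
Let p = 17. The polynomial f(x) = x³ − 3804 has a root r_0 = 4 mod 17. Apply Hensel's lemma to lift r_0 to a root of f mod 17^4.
r_3 = 53571 (mod 83521)

Hensel: r_{i+1} = r_i − f(r_i)/f′(r_i) mod 17^{i+2}, where f′(x) = 3x². Iterate:
  r_0 = 4 (mod 17)
  r_1 = 106 (mod 289)
  r_2 = 4441 (mod 4913)
  r_3 = 53571 (mod 83521)
Final: r = 53571 with f(r) ≡ 0 mod 17^4.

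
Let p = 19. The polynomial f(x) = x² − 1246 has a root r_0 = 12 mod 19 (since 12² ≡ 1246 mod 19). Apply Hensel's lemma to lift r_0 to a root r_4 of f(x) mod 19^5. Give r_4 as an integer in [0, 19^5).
r_4 = 522816 (mod 2476099)

Hensel's recurrence: r_{i+1} = r_i − f(r_i)·(f′(r_i))^{-1} mod 19^{i+2}, with f′(x) = 2x. Iterate:
  r_0 = 12 (mod 19)
  r_1 = 88 (mod 361)
  r_2 = 1532 (mod 6859)
  r_3 = 1532 (mod 130321)
  r_4 = 522816 (mod 2476099)
Final: r_4 = 522816, and one checks f(r_4) ≡ 0 mod 19^5.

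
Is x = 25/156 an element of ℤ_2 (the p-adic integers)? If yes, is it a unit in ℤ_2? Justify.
x ∉ ℤ_2 (v_2(x) = -2 < 0)

ℤ_2 = {x ∈ ℚ_2 : v_2(x) ≥ 0} and ℤ_2^× = {x ∈ ℤ_2 : v_2(x) = 0}. Here v_2(25/156) = v_2(num) − v_2(den) = -2; compare against these criteria.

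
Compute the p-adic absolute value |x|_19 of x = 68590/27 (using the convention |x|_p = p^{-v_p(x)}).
|68590/27|_19 = 1/6859

Step 1 — compute v_19(x) by factoring powers of 19 out of the numerator and denominator: v_19(68590/27) = 3. Step 2 — apply |x|_p = p^{-v_p(x)} = 19^{-3} = 1/6859.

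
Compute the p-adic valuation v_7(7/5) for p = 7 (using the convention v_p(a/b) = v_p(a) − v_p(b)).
v_7(7/5) = 1

Factor powers of 7 from the numerator and denominator of the reduced fraction: 7 = 7^1 · 1 and 5 = 7^0 · 5. Apply v_p(a/b) = v_p(a) − v_p(b): v_7(7/5) = 1 − 0 = 1.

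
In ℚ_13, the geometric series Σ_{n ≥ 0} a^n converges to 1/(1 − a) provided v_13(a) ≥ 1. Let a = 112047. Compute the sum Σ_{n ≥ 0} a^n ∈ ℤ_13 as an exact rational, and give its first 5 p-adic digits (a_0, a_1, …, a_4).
Σ a^n = 1/(1 − a) = -1/112046;  first 5 digits = (1, 0, 0, 12, 3)

v_13(a) = 3 ≥ 1, so the series converges in ℤ_13 to 1/(1 − a) = 1/(1 − 112047) = -1/112046. Expand this rational in ℤ_13: compute digits iteratively via d_i = x_i mod 13, x_{i+1} = (x_i − d_i)/13. The first 5 digits are (1, 0, 0, 12, 3).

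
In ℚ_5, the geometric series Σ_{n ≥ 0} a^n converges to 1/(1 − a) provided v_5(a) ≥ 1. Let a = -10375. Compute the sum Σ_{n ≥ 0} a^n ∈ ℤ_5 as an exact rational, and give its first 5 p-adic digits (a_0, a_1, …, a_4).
Σ a^n = 1/(1 − a) = 1/10376;  first 5 digits = (1, 0, 0, 2, 3)

v_5(a) = 3 ≥ 1, so the series converges in ℤ_5 to 1/(1 − a) = 1/(1 − (-10375)) = 1/10376. Expand this rational in ℤ_5: compute digits iteratively via d_i = x_i mod 5, x_{i+1} = (x_i − d_i)/5. The first 5 digits are (1, 0, 0, 2, 3).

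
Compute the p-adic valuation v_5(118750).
v_5(118750) = 5

v_5(n) is the largest exponent k such that 5^k divides n. Factor out: 118750 = 5^5 · 38. (Sign doesn't affect v_p.) So v_5(118750) = 5.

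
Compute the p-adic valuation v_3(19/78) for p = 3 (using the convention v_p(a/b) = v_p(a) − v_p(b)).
v_3(19/78) = -1

Factor powers of 3 from the numerator and denominator of the reduced fraction: 19 = 3^0 · 19 and 78 = 3^1 · 26. Apply v_p(a/b) = v_p(a) − v_p(b): v_3(19/78) = 0 − 1 = -1.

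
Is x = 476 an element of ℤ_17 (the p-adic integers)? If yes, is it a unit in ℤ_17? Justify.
x ∈ ℤ_17 but not a unit; v_17(x) = 1 > 0

ℤ_17 = {x ∈ ℚ_17 : v_17(x) ≥ 0} and ℤ_17^× = {x ∈ ℤ_17 : v_17(x) = 0}. Here v_17(476) = v_17(num) − v_17(den) = 1; compare against these criteria.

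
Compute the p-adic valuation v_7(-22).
v_7(-22) = 0

v_7(n) is the largest exponent k such that 7^k divides n. Factor out: -22 = -7^0 · 22. (Sign doesn't affect v_p.) So v_7(-22) = 0.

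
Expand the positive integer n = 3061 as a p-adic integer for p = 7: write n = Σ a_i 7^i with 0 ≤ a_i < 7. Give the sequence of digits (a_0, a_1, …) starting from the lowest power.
(a_0, a_1, …) = (2, 3, 6, 1, 1)

Repeated division by 7 gives the digits low-to-high: 3061 = 2 + 3·7^1 + 6·7^2 + 1·7^3 + 1·7^4. Digit sequence: (2, 3, 6, 1, 1).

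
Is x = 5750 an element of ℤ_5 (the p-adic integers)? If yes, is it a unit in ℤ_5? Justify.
x ∈ ℤ_5 but not a unit; v_5(x) = 3 > 0

ℤ_5 = {x ∈ ℚ_5 : v_5(x) ≥ 0} and ℤ_5^× = {x ∈ ℤ_5 : v_5(x) = 0}. Here v_5(5750) = v_5(num) − v_5(den) = 3; compare against these criteria.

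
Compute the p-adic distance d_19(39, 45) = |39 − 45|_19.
d_19(39, 45) = 1

Step 1 — x − y = 39 − 45 = -6. Step 2 — v_19(-6) = 0 (factor: -6 = −(19^0 · 6); the sign does not affect v_p). Step 3 — |x − y|_19 = 19^{0} = 1.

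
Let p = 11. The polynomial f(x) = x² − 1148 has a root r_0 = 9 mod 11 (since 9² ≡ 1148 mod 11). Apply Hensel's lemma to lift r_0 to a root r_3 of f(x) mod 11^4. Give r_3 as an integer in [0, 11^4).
r_3 = 9513 (mod 14641)

Hensel's recurrence: r_{i+1} = r_i − f(r_i)·(f′(r_i))^{-1} mod 11^{i+2}, with f′(x) = 2x. Iterate:
  r_0 = 9 (mod 11)
  r_1 = 75 (mod 121)
  r_2 = 196 (mod 1331)
  r_3 = 9513 (mod 14641)
Final: r_3 = 9513, and one checks f(r_3) ≡ 0 mod 11^4.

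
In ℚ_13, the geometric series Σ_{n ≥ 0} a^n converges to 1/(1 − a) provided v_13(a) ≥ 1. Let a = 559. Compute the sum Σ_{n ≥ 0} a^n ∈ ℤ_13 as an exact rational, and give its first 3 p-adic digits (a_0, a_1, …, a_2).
Σ a^n = 1/(1 − a) = -1/558;  first 3 digits = (1, 4, 6)

v_13(a) = 1 ≥ 1, so the series converges in ℤ_13 to 1/(1 − a) = 1/(1 − 559) = -1/558. Expand this rational in ℤ_13: compute digits iteratively via d_i = x_i mod 13, x_{i+1} = (x_i − d_i)/13. The first 3 digits are (1, 4, 6).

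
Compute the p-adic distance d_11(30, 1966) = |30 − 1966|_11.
d_11(30, 1966) = 1/121

Step 1 — x − y = 30 − 1966 = -1936. Step 2 — v_11(-1936) = 2 (factor: -1936 = −(11^2 · 16); the sign does not affect v_p). Step 3 — |x − y|_11 = 11^{-2} = 1/121.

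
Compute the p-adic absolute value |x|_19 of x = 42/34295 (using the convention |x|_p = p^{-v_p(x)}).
|42/34295|_19 = 6859

Step 1 — compute v_19(x) by factoring powers of 19 out of the numerator and denominator: v_19(42/34295) = -3. Step 2 — apply |x|_p = p^{-v_p(x)} = 19^{3} = 6859.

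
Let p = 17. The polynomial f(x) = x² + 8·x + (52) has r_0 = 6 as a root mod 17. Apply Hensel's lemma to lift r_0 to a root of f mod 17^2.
r_1 = 57 (mod 289)

Hensel: r_{i+1} = r_i − f(r_i)·(f′(r_i))^{-1} mod 17^{i+2}, f′(x) = 2x + 8. Iterate:
  r_0 = 6 (mod 17)
  r_1 = 57 (mod 289)
Final: r = 57 satisfies f(r) ≡ 0 mod 17^2.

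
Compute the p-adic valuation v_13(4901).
v_13(4901) = 2

v_13(n) is the largest exponent k such that 13^k divides n. Factor out: 4901 = 13^2 · 29. (Sign doesn't affect v_p.) So v_13(4901) = 2.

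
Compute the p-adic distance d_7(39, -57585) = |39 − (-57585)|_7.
d_7(39, -57585) = 1/2401

Step 1 — x − y = 39 − (-57585) = 57624. Step 2 — v_7(57624) = 4 (factor: 57624 = (7^4 · 24); the sign does not affect v_p). Step 3 — |x − y|_7 = 7^{-4} = 1/2401.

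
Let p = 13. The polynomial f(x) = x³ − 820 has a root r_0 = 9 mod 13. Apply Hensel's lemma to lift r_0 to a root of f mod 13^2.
r_1 = 113 (mod 169)

Hensel: r_{i+1} = r_i − f(r_i)/f′(r_i) mod 13^{i+2}, where f′(x) = 3x². Iterate:
  r_0 = 9 (mod 13)
  r_1 = 113 (mod 169)
Final: r = 113 with f(r) ≡ 0 mod 13^2.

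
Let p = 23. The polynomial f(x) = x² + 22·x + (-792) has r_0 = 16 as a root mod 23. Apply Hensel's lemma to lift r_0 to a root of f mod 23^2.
r_1 = 39 (mod 529)

Hensel: r_{i+1} = r_i − f(r_i)·(f′(r_i))^{-1} mod 23^{i+2}, f′(x) = 2x + 22. Iterate:
  r_0 = 16 (mod 23)
  r_1 = 39 (mod 529)
Final: r = 39 satisfies f(r) ≡ 0 mod 23^2.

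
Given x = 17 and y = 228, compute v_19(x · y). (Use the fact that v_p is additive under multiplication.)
v_19(3876) = 1

v_p(x) = 0 (factor: 17 = 19^0 · 17); v_p(y) = 1 (factor: 228 = 19^1 · 12). Additivity: v_p(xy) = v_p(x) + v_p(y) = 0 + 1 = 1. (Direct check: xy = 3876 = 19^1 · (204).)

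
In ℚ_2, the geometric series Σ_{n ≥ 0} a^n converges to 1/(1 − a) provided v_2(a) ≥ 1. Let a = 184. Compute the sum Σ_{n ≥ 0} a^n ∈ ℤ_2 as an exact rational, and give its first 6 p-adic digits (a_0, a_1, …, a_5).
Σ a^n = 1/(1 − a) = -1/183;  first 6 digits = (1, 0, 0, 1, 1, 1)

v_2(a) = 3 ≥ 1, so the series converges in ℤ_2 to 1/(1 − a) = 1/(1 − 184) = -1/183. Expand this rational in ℤ_2: compute digits iteratively via d_i = x_i mod 2, x_{i+1} = (x_i − d_i)/2. The first 6 digits are (1, 0, 0, 1, 1, 1).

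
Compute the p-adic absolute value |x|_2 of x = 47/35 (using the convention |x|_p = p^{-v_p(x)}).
|47/35|_2 = 1

Step 1 — compute v_2(x) by factoring powers of 2 out of the numerator and denominator: v_2(47/35) = 0. Step 2 — apply |x|_p = p^{-v_p(x)} = 2^{0} = 1.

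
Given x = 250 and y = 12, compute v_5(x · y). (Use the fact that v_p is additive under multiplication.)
v_5(3000) = 3

v_p(x) = 3 (factor: 250 = 5^3 · 2); v_p(y) = 0 (factor: 12 = 5^0 · 12). Additivity: v_p(xy) = v_p(x) + v_p(y) = 3 + 0 = 3. (Direct check: xy = 3000 = 5^3 · (24).)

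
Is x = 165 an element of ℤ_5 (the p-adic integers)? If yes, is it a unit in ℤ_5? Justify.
x ∈ ℤ_5 but not a unit; v_5(x) = 1 > 0

ℤ_5 = {x ∈ ℚ_5 : v_5(x) ≥ 0} and ℤ_5^× = {x ∈ ℤ_5 : v_5(x) = 0}. Here v_5(165) = v_5(num) − v_5(den) = 1; compare against these criteria.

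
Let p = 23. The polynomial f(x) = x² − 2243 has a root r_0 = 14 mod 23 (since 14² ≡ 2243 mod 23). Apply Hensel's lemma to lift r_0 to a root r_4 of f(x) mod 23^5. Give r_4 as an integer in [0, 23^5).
r_4 = 5714364 (mod 6436343)

Hensel's recurrence: r_{i+1} = r_i − f(r_i)·(f′(r_i))^{-1} mod 23^{i+2}, with f′(x) = 2x. Iterate:
  r_0 = 14 (mod 23)
  r_1 = 106 (mod 529)
  r_2 = 8041 (mod 12167)
  r_3 = 117544 (mod 279841)
  r_4 = 5714364 (mod 6436343)
Final: r_4 = 5714364, and one checks f(r_4) ≡ 0 mod 23^5.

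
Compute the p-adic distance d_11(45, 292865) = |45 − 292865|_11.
d_11(45, 292865) = 1/14641

Step 1 — x − y = 45 − 292865 = -292820. Step 2 — v_11(-292820) = 4 (factor: -292820 = −(11^4 · 20); the sign does not affect v_p). Step 3 — |x − y|_11 = 11^{-4} = 1/14641.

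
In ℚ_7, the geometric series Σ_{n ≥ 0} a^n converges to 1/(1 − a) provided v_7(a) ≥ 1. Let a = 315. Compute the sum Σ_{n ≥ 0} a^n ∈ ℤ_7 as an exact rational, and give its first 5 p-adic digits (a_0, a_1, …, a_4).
Σ a^n = 1/(1 − a) = -1/314;  first 5 digits = (1, 3, 1, 2, 1)

v_7(a) = 1 ≥ 1, so the series converges in ℤ_7 to 1/(1 − a) = 1/(1 − 315) = -1/314. Expand this rational in ℤ_7: compute digits iteratively via d_i = x_i mod 7, x_{i+1} = (x_i − d_i)/7. The first 5 digits are (1, 3, 1, 2, 1).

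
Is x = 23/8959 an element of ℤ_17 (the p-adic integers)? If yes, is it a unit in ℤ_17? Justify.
x ∉ ℤ_17 (v_17(x) = -2 < 0)

ℤ_17 = {x ∈ ℚ_17 : v_17(x) ≥ 0} and ℤ_17^× = {x ∈ ℤ_17 : v_17(x) = 0}. Here v_17(23/8959) = v_17(num) − v_17(den) = -2; compare against these criteria.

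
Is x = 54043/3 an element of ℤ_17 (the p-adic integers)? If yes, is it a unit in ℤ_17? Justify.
x ∈ ℤ_17 but not a unit; v_17(x) = 3 > 0

ℤ_17 = {x ∈ ℚ_17 : v_17(x) ≥ 0} and ℤ_17^× = {x ∈ ℤ_17 : v_17(x) = 0}. Here v_17(54043/3) = v_17(num) − v_17(den) = 3; compare against these criteria.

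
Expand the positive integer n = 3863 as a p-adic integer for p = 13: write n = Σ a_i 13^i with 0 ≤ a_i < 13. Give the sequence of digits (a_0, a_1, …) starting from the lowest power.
(a_0, a_1, …) = (2, 11, 9, 1)

Repeated division by 13 gives the digits low-to-high: 3863 = 2 + 11·13^1 + 9·13^2 + 1·13^3. Digit sequence: (2, 11, 9, 1).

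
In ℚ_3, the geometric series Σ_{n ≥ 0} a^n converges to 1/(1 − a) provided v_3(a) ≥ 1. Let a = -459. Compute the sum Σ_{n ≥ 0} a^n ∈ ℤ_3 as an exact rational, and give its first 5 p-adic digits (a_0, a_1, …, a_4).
Σ a^n = 1/(1 − a) = 1/460;  first 5 digits = (1, 0, 0, 1, 0)

v_3(a) = 3 ≥ 1, so the series converges in ℤ_3 to 1/(1 − a) = 1/(1 − (-459)) = 1/460. Expand this rational in ℤ_3: compute digits iteratively via d_i = x_i mod 3, x_{i+1} = (x_i − d_i)/3. The first 5 digits are (1, 0, 0, 1, 0).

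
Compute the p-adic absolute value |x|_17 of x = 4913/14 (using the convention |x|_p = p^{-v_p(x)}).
|4913/14|_17 = 1/4913

Step 1 — compute v_17(x) by factoring powers of 17 out of the numerator and denominator: v_17(4913/14) = 3. Step 2 — apply |x|_p = p^{-v_p(x)} = 17^{-3} = 1/4913.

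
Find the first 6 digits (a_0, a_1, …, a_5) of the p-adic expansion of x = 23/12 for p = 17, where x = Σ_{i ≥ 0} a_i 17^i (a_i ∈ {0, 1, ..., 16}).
(a_0, …, a_5) = (9, 1, 7, 1, 7, 1)

v_17(23/12) = 0 (numerator and denominator both coprime to 17), so x ∈ ℤ_17^×. Compute digits iteratively via a_i = x_i mod 17, x_{i+1} = (x_i − a_i)/17, with x_0 = x:
  x_0 = 23/12;  a_0 = 9;  x_1 = (x_0 − 9)/17 = -5/12
  x_1 = -5/12;  a_1 = 1;  x_2 = (x_1 − 1)/17 = -1/12
  x_2 = -1/12;  a_2 = 7;  x_3 = (x_2 − 7)/17 = -5/12
  x_3 = -5/12;  a_3 = 1;  x_4 = (x_3 − 1)/17 = -1/12
  x_4 = -1/12;  a_4 = 7;  x_5 = (x_4 − 7)/17 = -5/12
  x_5 = -5/12;  a_5 = 1;  x_6 = (x_5 − 1)/17 = -1/12
Digits: (9, 1, 7, 1, 7, 1).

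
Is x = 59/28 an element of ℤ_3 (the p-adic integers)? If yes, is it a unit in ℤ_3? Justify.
x ∈ ℤ_3^× (unit); v_3(x) = 0

ℤ_3 = {x ∈ ℚ_3 : v_3(x) ≥ 0} and ℤ_3^× = {x ∈ ℤ_3 : v_3(x) = 0}. Here v_3(59/28) = v_3(num) − v_3(den) = 0; compare against these criteria.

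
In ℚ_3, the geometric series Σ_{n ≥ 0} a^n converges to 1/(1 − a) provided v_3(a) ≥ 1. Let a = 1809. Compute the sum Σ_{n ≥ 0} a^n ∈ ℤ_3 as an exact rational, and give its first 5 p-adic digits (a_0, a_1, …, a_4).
Σ a^n = 1/(1 − a) = -1/1808;  first 5 digits = (1, 0, 0, 1, 1)

v_3(a) = 3 ≥ 1, so the series converges in ℤ_3 to 1/(1 − a) = 1/(1 − 1809) = -1/1808. Expand this rational in ℤ_3: compute digits iteratively via d_i = x_i mod 3, x_{i+1} = (x_i − d_i)/3. The first 5 digits are (1, 0, 0, 1, 1).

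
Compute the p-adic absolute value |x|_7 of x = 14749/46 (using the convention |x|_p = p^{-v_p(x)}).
|14749/46|_7 = 1/343

Step 1 — compute v_7(x) by factoring powers of 7 out of the numerator and denominator: v_7(14749/46) = 3. Step 2 — apply |x|_p = p^{-v_p(x)} = 7^{-3} = 1/343.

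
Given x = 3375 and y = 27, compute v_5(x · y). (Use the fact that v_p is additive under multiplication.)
v_5(91125) = 3

v_p(x) = 3 (factor: 3375 = 5^3 · 27); v_p(y) = 0 (factor: 27 = 5^0 · 27). Additivity: v_p(xy) = v_p(x) + v_p(y) = 3 + 0 = 3. (Direct check: xy = 91125 = 5^3 · (729).)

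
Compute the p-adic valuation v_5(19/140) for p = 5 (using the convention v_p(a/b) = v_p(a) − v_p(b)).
v_5(19/140) = -1

Factor powers of 5 from the numerator and denominator of the reduced fraction: 19 = 5^0 · 19 and 140 = 5^1 · 28. Apply v_p(a/b) = v_p(a) − v_p(b): v_5(19/140) = 0 − 1 = -1.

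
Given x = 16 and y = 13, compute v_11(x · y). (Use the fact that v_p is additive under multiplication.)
v_11(208) = 0

v_p(x) = 0 (factor: 16 = 11^0 · 16); v_p(y) = 0 (factor: 13 = 11^0 · 13). Additivity: v_p(xy) = v_p(x) + v_p(y) = 0 + 0 = 0. (Direct check: xy = 208 = 11^0 · (208).)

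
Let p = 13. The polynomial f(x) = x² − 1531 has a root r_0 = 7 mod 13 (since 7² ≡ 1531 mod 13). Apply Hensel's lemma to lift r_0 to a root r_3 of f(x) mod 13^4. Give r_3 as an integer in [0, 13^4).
r_3 = 4869 (mod 28561)

Hensel's recurrence: r_{i+1} = r_i − f(r_i)·(f′(r_i))^{-1} mod 13^{i+2}, with f′(x) = 2x. Iterate:
  r_0 = 7 (mod 13)
  r_1 = 137 (mod 169)
  r_2 = 475 (mod 2197)
  r_3 = 4869 (mod 28561)
Final: r_3 = 4869, and one checks f(r_3) ≡ 0 mod 13^4.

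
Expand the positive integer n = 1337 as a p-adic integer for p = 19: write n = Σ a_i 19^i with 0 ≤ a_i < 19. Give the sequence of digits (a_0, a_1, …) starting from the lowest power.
(a_0, a_1, …) = (7, 13, 3)

Repeated division by 19 gives the digits low-to-high: 1337 = 7 + 13·19^1 + 3·19^2. Digit sequence: (7, 13, 3).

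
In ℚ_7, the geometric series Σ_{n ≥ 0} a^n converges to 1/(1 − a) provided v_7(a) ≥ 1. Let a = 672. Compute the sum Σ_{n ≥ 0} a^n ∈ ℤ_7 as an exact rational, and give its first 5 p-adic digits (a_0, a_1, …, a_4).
Σ a^n = 1/(1 − a) = -1/671;  first 5 digits = (1, 5, 3, 1, 0)

v_7(a) = 1 ≥ 1, so the series converges in ℤ_7 to 1/(1 − a) = 1/(1 − 672) = -1/671. Expand this rational in ℤ_7: compute digits iteratively via d_i = x_i mod 7, x_{i+1} = (x_i − d_i)/7. The first 5 digits are (1, 5, 3, 1, 0).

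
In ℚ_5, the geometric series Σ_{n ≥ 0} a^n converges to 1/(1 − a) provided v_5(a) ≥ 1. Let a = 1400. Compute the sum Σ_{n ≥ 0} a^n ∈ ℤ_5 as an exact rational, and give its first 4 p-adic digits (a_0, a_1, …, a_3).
Σ a^n = 1/(1 − a) = -1/1399;  first 4 digits = (1, 0, 1, 1)

v_5(a) = 2 ≥ 1, so the series converges in ℤ_5 to 1/(1 − a) = 1/(1 − 1400) = -1/1399. Expand this rational in ℤ_5: compute digits iteratively via d_i = x_i mod 5, x_{i+1} = (x_i − d_i)/5. The first 4 digits are (1, 0, 1, 1).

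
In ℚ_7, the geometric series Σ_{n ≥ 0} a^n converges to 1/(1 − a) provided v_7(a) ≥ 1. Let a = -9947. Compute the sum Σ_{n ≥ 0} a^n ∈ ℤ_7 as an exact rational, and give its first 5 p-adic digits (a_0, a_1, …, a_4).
Σ a^n = 1/(1 − a) = 1/9948;  first 5 digits = (1, 0, 0, 6, 2)

v_7(a) = 3 ≥ 1, so the series converges in ℤ_7 to 1/(1 − a) = 1/(1 − (-9947)) = 1/9948. Expand this rational in ℤ_7: compute digits iteratively via d_i = x_i mod 7, x_{i+1} = (x_i − d_i)/7. The first 5 digits are (1, 0, 0, 6, 2).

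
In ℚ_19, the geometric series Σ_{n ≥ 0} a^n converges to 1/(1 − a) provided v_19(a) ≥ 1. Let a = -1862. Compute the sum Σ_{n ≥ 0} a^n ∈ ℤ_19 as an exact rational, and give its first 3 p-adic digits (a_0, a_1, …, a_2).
Σ a^n = 1/(1 − a) = 1/1863;  first 3 digits = (1, 16, 3)

v_19(a) = 1 ≥ 1, so the series converges in ℤ_19 to 1/(1 − a) = 1/(1 − (-1862)) = 1/1863. Expand this rational in ℤ_19: compute digits iteratively via d_i = x_i mod 19, x_{i+1} = (x_i − d_i)/19. The first 3 digits are (1, 16, 3).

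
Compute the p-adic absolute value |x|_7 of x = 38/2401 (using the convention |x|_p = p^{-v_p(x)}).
|38/2401|_7 = 2401

Step 1 — compute v_7(x) by factoring powers of 7 out of the numerator and denominator: v_7(38/2401) = -4. Step 2 — apply |x|_p = p^{-v_p(x)} = 7^{4} = 2401.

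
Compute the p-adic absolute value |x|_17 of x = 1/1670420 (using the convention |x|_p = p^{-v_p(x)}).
|1/1670420|_17 = 83521

Step 1 — compute v_17(x) by factoring powers of 17 out of the numerator and denominator: v_17(1/1670420) = -4. Step 2 — apply |x|_p = p^{-v_p(x)} = 17^{4} = 83521.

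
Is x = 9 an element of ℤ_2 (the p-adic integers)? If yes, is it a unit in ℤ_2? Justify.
x ∈ ℤ_2^× (unit); v_2(x) = 0

ℤ_2 = {x ∈ ℚ_2 : v_2(x) ≥ 0} and ℤ_2^× = {x ∈ ℤ_2 : v_2(x) = 0}. Here v_2(9) = v_2(num) − v_2(den) = 0; compare against these criteria.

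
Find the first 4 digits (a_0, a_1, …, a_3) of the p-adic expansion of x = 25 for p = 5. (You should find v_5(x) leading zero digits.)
(a_0, …, a_3) = (0, 0, 1, 0)

v_5(25) = 2, so a_0 = ... = a_1 = 0. Factor out: x = 5^2 · u with u = 1 a unit in ℤ_5. Expand u iteratively via a_{v+i} = u_i mod 5, u_{i+1} = (u_i − a_{v+i})/5:
  u_0 = 1;  a_2 = 1;  u_1 = (u_0 − 1)/5 = 0
  u_1 = 0;  a_3 = 0;  u_2 = (u_1 − 0)/5 = 0
Digits: (0, 0, 1, 0).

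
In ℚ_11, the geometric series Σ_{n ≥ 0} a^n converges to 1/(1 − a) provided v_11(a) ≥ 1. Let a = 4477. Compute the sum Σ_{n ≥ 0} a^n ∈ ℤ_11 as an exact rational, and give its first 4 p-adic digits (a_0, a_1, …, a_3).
Σ a^n = 1/(1 − a) = -1/4476;  first 4 digits = (1, 0, 4, 3)

v_11(a) = 2 ≥ 1, so the series converges in ℤ_11 to 1/(1 − a) = 1/(1 − 4477) = -1/4476. Expand this rational in ℤ_11: compute digits iteratively via d_i = x_i mod 11, x_{i+1} = (x_i − d_i)/11. The first 4 digits are (1, 0, 4, 3).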